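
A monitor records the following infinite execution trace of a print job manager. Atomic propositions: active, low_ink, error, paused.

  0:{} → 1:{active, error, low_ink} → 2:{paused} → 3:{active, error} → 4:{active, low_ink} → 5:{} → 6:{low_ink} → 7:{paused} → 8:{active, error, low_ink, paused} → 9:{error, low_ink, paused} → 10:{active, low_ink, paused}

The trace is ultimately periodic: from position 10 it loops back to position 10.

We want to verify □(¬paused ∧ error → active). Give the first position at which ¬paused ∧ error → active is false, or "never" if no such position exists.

never

¬paused ∧ error → active holds at every position 0..10, and those are all the positions the trace ever visits, so the invariant □(¬paused ∧ error → active) is never violated.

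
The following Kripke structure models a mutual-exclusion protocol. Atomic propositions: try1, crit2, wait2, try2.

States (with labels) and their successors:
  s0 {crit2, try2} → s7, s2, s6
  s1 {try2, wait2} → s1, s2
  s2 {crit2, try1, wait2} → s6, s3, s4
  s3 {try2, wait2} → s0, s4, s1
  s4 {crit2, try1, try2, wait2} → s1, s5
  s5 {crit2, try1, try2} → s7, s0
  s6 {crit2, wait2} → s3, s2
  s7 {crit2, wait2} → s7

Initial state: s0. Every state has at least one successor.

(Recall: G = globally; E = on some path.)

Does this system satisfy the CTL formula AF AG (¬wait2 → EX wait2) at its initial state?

Holds

States satisfying AG (¬wait2 → EX wait2): {s0, s1, s2, s3, s4, s5, s6, s7}.
States satisfying AF AG (¬wait2 → EX wait2): {s0, s1, s2, s3, s4, s5, s6, s7}.
s0 ∈ Sat(AF AG (¬wait2 → EX wait2)).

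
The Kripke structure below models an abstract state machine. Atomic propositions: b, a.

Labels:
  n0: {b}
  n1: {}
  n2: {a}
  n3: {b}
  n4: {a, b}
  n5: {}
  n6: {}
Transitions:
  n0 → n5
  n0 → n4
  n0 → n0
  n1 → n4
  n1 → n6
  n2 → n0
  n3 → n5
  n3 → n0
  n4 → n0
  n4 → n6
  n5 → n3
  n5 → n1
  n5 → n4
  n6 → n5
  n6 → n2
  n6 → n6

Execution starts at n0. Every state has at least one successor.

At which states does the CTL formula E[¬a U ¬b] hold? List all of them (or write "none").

{n0, n1, n2, n3, n5, n6}

States satisfying ¬a: {n0, n1, n3, n5, n6}.
States satisfying ¬b: {n1, n2, n5, n6}.
States satisfying E[¬a U ¬b]: {n0, n1, n2, n3, n5, n6}.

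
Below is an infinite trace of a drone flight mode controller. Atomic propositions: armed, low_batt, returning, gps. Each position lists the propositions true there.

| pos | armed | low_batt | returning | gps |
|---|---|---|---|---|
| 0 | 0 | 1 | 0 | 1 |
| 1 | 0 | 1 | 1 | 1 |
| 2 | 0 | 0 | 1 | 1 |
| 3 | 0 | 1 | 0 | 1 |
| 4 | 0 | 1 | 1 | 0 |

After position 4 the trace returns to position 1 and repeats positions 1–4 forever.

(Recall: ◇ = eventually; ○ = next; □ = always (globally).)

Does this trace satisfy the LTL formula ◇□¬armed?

□¬armed holds at position 0, which is reachable from 0, so ◇□¬armed holds.

Holds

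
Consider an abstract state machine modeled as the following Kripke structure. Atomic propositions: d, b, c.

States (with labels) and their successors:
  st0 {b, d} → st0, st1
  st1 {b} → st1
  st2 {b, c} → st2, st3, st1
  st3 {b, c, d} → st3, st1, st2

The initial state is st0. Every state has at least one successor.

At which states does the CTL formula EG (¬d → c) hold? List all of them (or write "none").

{st0, st2, st3}

States satisfying ¬d → c: {st0, st2, st3}.
States satisfying EG (¬d → c): {st0, st2, st3}.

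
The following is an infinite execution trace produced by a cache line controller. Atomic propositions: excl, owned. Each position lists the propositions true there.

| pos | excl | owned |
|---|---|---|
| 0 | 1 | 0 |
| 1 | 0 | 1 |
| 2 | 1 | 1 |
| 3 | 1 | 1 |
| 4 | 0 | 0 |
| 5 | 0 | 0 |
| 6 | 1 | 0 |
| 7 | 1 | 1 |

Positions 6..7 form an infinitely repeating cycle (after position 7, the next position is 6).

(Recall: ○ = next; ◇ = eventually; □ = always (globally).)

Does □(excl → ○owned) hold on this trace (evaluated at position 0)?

No

excl → ○owned must hold at every position from 0 onward. It fails at position 3, so □(excl → ○owned) is false.
Positions where excl holds: 0, 2, 3, 6, 7.
Check ○owned at each: 0→ok, 2→ok, 3→fails, 6→ok, 7→fails.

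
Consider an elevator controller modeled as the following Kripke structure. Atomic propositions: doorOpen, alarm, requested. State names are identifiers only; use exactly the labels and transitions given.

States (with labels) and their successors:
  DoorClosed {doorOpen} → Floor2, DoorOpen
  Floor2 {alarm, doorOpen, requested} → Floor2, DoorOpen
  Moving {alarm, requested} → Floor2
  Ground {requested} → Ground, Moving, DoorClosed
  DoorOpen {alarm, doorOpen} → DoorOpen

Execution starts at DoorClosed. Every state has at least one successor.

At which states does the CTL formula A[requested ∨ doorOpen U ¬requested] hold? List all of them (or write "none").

{DoorClosed, DoorOpen}

States satisfying requested ∨ doorOpen: {DoorClosed, Floor2, Moving, Ground, DoorOpen}.
States satisfying ¬requested: {DoorClosed, DoorOpen}.
States satisfying A[requested ∨ doorOpen U ¬requested]: {DoorClosed, DoorOpen}.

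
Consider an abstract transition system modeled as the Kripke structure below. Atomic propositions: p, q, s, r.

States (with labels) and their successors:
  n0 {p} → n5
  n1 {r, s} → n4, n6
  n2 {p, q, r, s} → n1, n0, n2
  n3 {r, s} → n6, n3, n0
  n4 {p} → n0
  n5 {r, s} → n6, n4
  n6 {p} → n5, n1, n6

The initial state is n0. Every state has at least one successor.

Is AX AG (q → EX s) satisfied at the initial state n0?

Yes

States satisfying AG (q → EX s): {n0, n1, n2, n3, n4, n5, n6}.
States satisfying AX AG (q → EX s): {n0, n1, n2, n3, n4, n5, n6}.
n0 ∈ Sat(AX AG (q → EX s)).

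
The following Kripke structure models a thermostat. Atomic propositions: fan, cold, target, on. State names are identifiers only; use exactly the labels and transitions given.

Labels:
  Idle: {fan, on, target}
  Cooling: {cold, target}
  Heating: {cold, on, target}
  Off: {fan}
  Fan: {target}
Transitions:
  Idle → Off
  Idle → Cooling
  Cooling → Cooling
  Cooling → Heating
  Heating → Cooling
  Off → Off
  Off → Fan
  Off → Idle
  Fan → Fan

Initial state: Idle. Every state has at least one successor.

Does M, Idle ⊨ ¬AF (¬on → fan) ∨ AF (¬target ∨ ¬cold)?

Yes

States satisfying ¬on → fan: {Idle, Heating, Off}.
States satisfying AF (¬on → fan): {Idle, Heating, Off}.
States satisfying ¬AF (¬on → fan): {Cooling, Fan}.
States satisfying ¬target ∨ ¬cold: {Idle, Off, Fan}.
States satisfying AF (¬target ∨ ¬cold): {Idle, Off, Fan}.
States satisfying ¬AF (¬on → fan) ∨ AF (¬target ∨ ¬cold): {Idle, Cooling, Off, Fan}.
Idle ∈ Sat(¬AF (¬on → fan) ∨ AF (¬target ∨ ¬cold)).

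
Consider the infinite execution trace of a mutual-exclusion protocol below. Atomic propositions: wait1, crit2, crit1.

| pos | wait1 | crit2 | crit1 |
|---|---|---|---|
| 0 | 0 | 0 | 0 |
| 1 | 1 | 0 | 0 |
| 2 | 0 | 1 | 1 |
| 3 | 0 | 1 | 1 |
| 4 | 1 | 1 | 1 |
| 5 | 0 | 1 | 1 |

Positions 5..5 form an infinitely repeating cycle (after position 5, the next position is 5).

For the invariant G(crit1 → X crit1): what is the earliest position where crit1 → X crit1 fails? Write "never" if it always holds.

crit1 → X crit1 holds at every position 0..5, and those are all the positions the trace ever visits, so the invariant G(crit1 → X crit1) is never violated.

never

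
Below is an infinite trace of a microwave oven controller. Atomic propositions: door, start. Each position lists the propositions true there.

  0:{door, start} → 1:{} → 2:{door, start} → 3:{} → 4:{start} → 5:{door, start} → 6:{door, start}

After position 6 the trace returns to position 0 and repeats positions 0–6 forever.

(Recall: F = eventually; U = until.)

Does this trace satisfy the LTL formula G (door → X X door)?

door → X X door must hold at every position from 0 onward. It fails at position 2, so G (door → X X door) is false.
Positions where door holds: 0, 2, 5, 6.
Check X X door at each: 0→ok, 2→fails, 5→ok, 6→fails.

Violated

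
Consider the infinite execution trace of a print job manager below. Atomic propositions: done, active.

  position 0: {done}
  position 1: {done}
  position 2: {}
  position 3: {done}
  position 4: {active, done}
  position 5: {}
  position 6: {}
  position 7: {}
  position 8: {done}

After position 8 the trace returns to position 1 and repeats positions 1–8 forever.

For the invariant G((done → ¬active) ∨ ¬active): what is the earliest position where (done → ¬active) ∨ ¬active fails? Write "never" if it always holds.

4

Check (done → ¬active) ∨ ¬active at each position in order: 0 ✓, 1 ✓, 2 ✓, 3 ✓.
At position 4 the labels are {active, done}, so (done → ¬active) ∨ ¬active is false there. This is the first violation.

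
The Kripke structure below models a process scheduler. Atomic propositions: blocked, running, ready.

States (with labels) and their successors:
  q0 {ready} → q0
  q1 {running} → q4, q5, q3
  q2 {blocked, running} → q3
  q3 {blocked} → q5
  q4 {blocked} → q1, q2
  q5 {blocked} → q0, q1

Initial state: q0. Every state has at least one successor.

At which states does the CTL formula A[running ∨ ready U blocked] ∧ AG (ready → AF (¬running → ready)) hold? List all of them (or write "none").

States satisfying running ∨ ready: {q0, q1, q2}.
States satisfying blocked: {q2, q3, q4, q5}.
States satisfying A[running ∨ ready U blocked]: {q1, q2, q3, q4, q5}.
States satisfying ready → AF (¬running → ready): {q0, q1, q2, q3, q4, q5}.
States satisfying AG (ready → AF (¬running → ready)): {q0, q1, q2, q3, q4, q5}.
States satisfying A[running ∨ ready U blocked] ∧ AG (ready → AF (¬running → ready)): {q1, q2, q3, q4, q5}.

{q1, q2, q3, q4, q5}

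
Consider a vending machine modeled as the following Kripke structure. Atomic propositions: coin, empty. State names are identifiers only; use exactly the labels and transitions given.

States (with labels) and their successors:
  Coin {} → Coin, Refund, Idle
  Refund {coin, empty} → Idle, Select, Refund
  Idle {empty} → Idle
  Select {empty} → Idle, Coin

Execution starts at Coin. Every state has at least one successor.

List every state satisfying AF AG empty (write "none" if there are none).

States satisfying AG empty: {Idle}.
States satisfying AF AG empty: {Idle}.

{Idle}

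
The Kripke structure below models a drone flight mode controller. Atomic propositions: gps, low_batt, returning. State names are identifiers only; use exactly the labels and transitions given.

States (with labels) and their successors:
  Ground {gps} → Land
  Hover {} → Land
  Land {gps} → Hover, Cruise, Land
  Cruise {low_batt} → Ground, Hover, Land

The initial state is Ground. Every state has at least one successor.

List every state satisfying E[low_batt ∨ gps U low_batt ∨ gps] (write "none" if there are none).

{Ground, Land, Cruise}

States satisfying low_batt ∨ gps: {Ground, Land, Cruise}.
States satisfying E[low_batt ∨ gps U low_batt ∨ gps]: {Ground, Land, Cruise}.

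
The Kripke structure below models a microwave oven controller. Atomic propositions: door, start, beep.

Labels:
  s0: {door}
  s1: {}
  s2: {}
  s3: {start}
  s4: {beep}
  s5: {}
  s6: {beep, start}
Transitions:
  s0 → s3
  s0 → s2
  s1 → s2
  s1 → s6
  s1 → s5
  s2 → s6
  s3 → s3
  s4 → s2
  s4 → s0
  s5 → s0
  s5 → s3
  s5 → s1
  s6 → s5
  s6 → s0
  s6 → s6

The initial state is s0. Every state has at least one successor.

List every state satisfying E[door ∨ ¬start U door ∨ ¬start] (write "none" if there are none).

{s0, s1, s2, s4, s5}

States satisfying door ∨ ¬start: {s0, s1, s2, s4, s5}.
States satisfying E[door ∨ ¬start U door ∨ ¬start]: {s0, s1, s2, s4, s5}.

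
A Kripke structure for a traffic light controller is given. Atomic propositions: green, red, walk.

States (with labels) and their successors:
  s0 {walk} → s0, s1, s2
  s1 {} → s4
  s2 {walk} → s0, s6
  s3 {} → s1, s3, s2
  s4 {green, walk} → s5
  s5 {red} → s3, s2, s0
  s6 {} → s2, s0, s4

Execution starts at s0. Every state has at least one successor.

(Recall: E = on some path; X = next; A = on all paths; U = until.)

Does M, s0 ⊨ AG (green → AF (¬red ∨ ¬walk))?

States satisfying green → AF (¬red ∨ ¬walk): {s0, s1, s2, s3, s4, s5, s6}.
States satisfying AG (green → AF (¬red ∨ ¬walk)): {s0, s1, s2, s3, s4, s5, s6}.
Every state reachable from s0 satisfies green → AF (¬red ∨ ¬walk).
s0 ∈ Sat(AG (green → AF (¬red ∨ ¬walk))).

Holds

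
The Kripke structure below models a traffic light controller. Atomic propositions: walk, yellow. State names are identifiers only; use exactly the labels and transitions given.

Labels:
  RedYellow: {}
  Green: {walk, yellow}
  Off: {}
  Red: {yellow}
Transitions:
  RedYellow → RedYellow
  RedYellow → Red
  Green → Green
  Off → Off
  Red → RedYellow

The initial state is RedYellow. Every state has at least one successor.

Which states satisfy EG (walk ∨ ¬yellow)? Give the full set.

{RedYellow, Green, Off}

States satisfying walk ∨ ¬yellow: {RedYellow, Green, Off}.
States satisfying EG (walk ∨ ¬yellow): {RedYellow, Green, Off}.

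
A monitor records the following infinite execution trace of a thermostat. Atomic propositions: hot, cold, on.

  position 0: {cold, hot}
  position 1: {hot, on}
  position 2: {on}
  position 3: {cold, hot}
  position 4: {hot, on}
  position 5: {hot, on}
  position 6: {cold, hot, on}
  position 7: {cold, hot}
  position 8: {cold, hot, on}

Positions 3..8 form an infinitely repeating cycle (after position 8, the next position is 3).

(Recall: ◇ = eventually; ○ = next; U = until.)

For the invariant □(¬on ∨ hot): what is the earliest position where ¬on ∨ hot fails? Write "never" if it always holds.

Check ¬on ∨ hot at each position in order: 0 ✓, 1 ✓.
At position 2 the labels are {on}, so ¬on ∨ hot is false there. This is the first violation.

2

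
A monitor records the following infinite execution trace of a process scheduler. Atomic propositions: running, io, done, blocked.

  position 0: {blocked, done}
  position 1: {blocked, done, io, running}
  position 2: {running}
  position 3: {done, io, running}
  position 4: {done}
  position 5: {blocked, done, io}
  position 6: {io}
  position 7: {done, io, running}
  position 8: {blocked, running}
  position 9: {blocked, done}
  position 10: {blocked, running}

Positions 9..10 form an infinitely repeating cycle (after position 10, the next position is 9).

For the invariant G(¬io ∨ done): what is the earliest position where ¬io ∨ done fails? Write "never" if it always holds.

Check ¬io ∨ done at each position in order: 0 ✓, 1 ✓, 2 ✓, 3 ✓, 4 ✓, 5 ✓.
At position 6 the labels are {io}, so ¬io ∨ done is false there. This is the first violation.

6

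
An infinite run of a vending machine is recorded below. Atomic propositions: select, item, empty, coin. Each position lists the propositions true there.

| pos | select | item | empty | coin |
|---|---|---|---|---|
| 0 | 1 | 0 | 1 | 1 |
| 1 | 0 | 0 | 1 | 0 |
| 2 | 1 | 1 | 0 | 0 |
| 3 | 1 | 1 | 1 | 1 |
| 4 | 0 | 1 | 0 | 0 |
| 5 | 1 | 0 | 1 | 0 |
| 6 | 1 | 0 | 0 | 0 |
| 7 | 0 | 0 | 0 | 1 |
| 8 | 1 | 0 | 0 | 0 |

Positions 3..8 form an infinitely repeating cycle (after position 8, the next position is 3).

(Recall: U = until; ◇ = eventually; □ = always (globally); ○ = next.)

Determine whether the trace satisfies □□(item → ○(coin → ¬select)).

□(item → ○(coin → ¬select)) must hold at every position from 0 onward. It fails at position 0, so □□(item → ○(coin → ¬select)) is false.

Does not hold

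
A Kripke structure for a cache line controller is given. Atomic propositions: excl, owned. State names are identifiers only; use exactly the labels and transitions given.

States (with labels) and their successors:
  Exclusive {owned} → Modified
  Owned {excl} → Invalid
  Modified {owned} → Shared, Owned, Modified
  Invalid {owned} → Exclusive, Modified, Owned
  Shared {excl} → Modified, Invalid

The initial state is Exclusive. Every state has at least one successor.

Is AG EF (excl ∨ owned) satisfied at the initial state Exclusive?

Yes

States satisfying EF (excl ∨ owned): {Exclusive, Owned, Modified, Invalid, Shared}.
States satisfying AG EF (excl ∨ owned): {Exclusive, Owned, Modified, Invalid, Shared}.
Every state reachable from Exclusive satisfies EF (excl ∨ owned).
Exclusive ∈ Sat(AG EF (excl ∨ owned)).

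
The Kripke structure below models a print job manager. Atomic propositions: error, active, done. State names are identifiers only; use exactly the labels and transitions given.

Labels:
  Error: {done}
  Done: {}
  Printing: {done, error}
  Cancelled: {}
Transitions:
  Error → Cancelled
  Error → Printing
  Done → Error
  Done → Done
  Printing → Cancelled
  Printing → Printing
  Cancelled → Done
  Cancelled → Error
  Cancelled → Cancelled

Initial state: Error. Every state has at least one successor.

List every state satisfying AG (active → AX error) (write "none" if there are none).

States satisfying active → AX error: {Error, Done, Printing, Cancelled}.
States satisfying AG (active → AX error): {Error, Done, Printing, Cancelled}.

{Error, Done, Printing, Cancelled}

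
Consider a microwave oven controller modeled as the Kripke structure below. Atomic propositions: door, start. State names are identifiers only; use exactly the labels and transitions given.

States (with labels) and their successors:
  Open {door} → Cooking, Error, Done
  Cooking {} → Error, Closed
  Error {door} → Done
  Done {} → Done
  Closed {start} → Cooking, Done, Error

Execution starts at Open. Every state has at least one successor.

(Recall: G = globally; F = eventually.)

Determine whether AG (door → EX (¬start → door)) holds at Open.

States satisfying door → EX (¬start → door): {Open, Cooking, Done, Closed}.
States satisfying AG (door → EX (¬start → door)): {Done}.
Error is reachable from Open and violates door → EX (¬start → door), so AG fails at Open.
Open ∉ Sat(AG (door → EX (¬start → door))).

No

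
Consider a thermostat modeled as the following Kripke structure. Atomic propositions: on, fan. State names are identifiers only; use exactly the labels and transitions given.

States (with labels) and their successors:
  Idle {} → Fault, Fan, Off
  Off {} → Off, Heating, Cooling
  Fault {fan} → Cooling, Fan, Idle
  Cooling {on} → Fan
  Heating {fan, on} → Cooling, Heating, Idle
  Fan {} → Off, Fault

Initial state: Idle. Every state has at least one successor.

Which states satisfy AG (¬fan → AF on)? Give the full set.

States satisfying ¬fan → AF on: {Fault, Cooling, Heating}.
States satisfying AG (¬fan → AF on): ∅.

none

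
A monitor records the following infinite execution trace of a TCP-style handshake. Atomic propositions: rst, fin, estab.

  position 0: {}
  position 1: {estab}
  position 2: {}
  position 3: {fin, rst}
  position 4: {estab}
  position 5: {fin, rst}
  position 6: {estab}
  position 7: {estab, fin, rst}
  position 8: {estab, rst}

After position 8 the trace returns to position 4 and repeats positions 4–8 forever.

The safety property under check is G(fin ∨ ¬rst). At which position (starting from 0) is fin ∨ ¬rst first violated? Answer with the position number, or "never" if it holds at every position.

Check fin ∨ ¬rst at each position in order: 0 ✓, 1 ✓, 2 ✓, 3 ✓, 4 ✓, 5 ✓, 6 ✓, 7 ✓.
At position 8 the labels are {estab, rst}, so fin ∨ ¬rst is false there. This is the first violation.

8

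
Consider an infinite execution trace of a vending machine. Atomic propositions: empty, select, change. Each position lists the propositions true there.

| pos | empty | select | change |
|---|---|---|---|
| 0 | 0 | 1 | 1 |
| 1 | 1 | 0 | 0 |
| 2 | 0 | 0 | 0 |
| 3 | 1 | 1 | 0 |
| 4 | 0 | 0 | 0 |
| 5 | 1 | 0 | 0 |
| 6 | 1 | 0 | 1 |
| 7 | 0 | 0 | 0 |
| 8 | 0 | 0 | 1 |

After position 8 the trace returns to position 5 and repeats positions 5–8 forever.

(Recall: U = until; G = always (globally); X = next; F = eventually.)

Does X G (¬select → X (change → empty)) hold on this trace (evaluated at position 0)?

Violated

The position after 0 is 1; G (¬select → X (change → empty)) is false there.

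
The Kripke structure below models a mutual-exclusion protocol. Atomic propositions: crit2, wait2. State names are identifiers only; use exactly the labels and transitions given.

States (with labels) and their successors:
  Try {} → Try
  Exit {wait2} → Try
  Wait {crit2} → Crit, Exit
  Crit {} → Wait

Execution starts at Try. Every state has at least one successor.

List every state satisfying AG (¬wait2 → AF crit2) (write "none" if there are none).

none

States satisfying ¬wait2 → AF crit2: {Exit, Wait, Crit}.
States satisfying AG (¬wait2 → AF crit2): ∅.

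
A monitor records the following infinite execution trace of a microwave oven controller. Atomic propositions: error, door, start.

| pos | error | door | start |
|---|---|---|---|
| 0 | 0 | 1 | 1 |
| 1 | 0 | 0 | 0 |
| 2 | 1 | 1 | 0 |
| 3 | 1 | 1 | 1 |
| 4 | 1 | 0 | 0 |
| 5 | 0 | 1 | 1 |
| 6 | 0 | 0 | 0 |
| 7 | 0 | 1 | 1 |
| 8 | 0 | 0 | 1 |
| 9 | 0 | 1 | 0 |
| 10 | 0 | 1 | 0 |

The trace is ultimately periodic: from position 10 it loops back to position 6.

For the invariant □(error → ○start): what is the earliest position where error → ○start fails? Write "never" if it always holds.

Check error → ○start at each position in order: 0 ✓, 1 ✓, 2 ✓.
At position 3 the labels are {door, error, start} and the next position 4 has {error}, so error → ○start is false there. This is the first violation.

3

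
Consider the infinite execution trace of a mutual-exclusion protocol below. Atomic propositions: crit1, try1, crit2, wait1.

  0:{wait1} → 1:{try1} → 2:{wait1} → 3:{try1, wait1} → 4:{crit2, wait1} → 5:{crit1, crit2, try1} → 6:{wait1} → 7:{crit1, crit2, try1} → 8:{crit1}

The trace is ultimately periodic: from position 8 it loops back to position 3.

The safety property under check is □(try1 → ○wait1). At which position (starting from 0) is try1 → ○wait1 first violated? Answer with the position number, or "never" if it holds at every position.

7

Check try1 → ○wait1 at each position in order: 0 ✓, 1 ✓, 2 ✓, 3 ✓, 4 ✓, 5 ✓, 6 ✓.
At position 7 the labels are {crit1, crit2, try1} and the next position 8 has {crit1}, so try1 → ○wait1 is false there. This is the first violation.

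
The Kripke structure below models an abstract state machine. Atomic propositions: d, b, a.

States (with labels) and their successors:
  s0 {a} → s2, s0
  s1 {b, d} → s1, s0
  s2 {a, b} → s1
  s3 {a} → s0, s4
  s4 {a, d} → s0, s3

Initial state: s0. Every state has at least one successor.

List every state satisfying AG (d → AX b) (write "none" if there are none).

States satisfying d → AX b: {s0, s2, s3}.
States satisfying AG (d → AX b): ∅.

none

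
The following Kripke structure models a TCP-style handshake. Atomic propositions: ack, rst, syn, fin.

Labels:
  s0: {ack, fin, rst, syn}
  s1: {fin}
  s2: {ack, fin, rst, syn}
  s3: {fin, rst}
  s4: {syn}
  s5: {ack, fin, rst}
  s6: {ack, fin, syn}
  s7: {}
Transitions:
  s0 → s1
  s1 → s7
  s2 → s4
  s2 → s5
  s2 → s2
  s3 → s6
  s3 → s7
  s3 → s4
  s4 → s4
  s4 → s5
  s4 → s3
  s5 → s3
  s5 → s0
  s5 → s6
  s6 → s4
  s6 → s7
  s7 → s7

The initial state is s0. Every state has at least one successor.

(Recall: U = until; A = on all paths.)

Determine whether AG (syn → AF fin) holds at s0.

States satisfying syn → AF fin: {s0, s1, s2, s3, s5, s6, s7}.
States satisfying AG (syn → AF fin): {s0, s1, s7}.
Every state reachable from s0 satisfies syn → AF fin.
s0 ∈ Sat(AG (syn → AF fin)).

Satisfied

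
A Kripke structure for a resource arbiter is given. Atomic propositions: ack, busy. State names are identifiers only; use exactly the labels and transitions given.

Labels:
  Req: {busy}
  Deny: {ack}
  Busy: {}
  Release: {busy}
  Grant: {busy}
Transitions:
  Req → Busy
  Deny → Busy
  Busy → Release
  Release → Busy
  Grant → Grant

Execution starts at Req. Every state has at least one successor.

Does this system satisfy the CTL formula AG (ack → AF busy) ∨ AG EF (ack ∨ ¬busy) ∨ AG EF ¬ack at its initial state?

States satisfying ack → AF busy: {Req, Deny, Busy, Release, Grant}.
States satisfying AG (ack → AF busy): {Req, Deny, Busy, Release, Grant}.
States satisfying EF (ack ∨ ¬busy): {Req, Deny, Busy, Release}.
States satisfying AG EF (ack ∨ ¬busy): {Req, Deny, Busy, Release}.
States satisfying AG (ack → AF busy) ∨ AG EF (ack ∨ ¬busy): {Req, Deny, Busy, Release, Grant}.
States satisfying EF ¬ack: {Req, Deny, Busy, Release, Grant}.
States satisfying AG EF ¬ack: {Req, Deny, Busy, Release, Grant}.
States satisfying AG (ack → AF busy) ∨ AG EF (ack ∨ ¬busy) ∨ AG EF ¬ack: {Req, Deny, Busy, Release, Grant}.
Req ∈ Sat(AG (ack → AF busy) ∨ AG EF (ack ∨ ¬busy) ∨ AG EF ¬ack).

Holds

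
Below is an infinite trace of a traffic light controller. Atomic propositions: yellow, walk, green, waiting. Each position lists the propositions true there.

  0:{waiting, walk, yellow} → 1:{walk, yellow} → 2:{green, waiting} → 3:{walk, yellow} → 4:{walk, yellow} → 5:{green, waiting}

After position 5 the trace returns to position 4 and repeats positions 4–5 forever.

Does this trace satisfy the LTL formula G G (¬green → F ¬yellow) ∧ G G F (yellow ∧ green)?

Does not hold

G (¬green → F ¬yellow) holds at every position 0..5, and those are all positions ever visited, so G G (¬green → F ¬yellow) holds.
G F (yellow ∧ green) must hold at every position from 0 onward. It fails at position 0, so G G F (yellow ∧ green) is false.
At position 0: G G (¬green → F ¬yellow) is true; G G F (yellow ∧ green) is false; so G G (¬green → F ¬yellow) ∧ G G F (yellow ∧ green) is false.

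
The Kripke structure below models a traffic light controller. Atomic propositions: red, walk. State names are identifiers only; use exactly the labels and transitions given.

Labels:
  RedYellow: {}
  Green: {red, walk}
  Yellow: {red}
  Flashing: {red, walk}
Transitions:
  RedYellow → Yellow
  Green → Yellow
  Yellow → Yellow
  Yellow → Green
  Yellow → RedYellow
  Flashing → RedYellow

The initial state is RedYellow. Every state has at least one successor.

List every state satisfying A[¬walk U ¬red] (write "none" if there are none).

States satisfying ¬walk: {RedYellow, Yellow}.
States satisfying ¬red: {RedYellow}.
States satisfying A[¬walk U ¬red]: {RedYellow}.

{RedYellow}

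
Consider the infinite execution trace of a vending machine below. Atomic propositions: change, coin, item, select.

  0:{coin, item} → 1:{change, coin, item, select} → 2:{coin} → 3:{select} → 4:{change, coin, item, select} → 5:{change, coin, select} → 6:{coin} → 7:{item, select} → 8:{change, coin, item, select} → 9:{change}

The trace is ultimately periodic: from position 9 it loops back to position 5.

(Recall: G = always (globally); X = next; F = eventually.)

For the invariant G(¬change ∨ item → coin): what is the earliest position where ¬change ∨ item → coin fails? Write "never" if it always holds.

Check ¬change ∨ item → coin at each position in order: 0 ✓, 1 ✓, 2 ✓.
At position 3 the labels are {select}, so ¬change ∨ item → coin is false there. This is the first violation.

3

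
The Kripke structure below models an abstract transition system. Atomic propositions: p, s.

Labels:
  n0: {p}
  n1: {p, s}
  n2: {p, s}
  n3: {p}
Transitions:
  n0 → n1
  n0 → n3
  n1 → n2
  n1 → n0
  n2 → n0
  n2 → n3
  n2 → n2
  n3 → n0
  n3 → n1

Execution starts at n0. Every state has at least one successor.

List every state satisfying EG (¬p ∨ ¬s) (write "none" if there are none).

States satisfying ¬p ∨ ¬s: {n0, n3}.
States satisfying EG (¬p ∨ ¬s): {n0, n3}.

{n0, n3}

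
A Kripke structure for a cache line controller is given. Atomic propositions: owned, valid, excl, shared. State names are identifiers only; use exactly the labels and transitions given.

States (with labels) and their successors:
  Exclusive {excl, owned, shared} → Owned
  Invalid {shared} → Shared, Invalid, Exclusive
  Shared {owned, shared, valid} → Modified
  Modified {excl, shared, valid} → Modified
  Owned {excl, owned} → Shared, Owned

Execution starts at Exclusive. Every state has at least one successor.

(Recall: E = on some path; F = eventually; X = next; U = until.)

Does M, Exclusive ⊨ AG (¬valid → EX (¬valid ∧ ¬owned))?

Violated

States satisfying ¬valid → EX (¬valid ∧ ¬owned): {Invalid, Shared, Modified}.
States satisfying AG (¬valid → EX (¬valid ∧ ¬owned)): {Shared, Modified}.
Exclusive is reachable from Exclusive and violates ¬valid → EX (¬valid ∧ ¬owned), so AG fails at Exclusive.
Exclusive ∉ Sat(AG (¬valid → EX (¬valid ∧ ¬owned))).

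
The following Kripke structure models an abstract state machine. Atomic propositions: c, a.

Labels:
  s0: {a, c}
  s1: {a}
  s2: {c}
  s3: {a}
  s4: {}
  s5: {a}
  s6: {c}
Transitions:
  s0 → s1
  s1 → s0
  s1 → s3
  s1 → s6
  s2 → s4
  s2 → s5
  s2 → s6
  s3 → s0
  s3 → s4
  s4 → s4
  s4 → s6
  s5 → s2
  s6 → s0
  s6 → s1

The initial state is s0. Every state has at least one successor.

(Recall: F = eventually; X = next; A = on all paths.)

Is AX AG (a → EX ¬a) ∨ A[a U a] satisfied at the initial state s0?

Holds

States satisfying AG (a → EX ¬a): ∅.
States satisfying AX AG (a → EX ¬a): ∅.
States satisfying a: {s0, s1, s3, s5}.
States satisfying A[a U a]: {s0, s1, s3, s5}.
States satisfying AX AG (a → EX ¬a) ∨ A[a U a]: {s0, s1, s3, s5}.
s0 ∈ Sat(AX AG (a → EX ¬a) ∨ A[a U a]).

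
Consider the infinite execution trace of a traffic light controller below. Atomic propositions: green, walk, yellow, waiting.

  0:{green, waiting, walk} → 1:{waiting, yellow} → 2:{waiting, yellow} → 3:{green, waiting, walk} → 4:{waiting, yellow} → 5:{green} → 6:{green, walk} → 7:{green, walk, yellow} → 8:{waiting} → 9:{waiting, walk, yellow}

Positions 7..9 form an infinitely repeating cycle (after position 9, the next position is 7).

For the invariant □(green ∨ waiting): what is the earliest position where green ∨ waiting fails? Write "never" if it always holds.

never

green ∨ waiting holds at every position 0..9, and those are all the positions the trace ever visits, so the invariant □(green ∨ waiting) is never violated.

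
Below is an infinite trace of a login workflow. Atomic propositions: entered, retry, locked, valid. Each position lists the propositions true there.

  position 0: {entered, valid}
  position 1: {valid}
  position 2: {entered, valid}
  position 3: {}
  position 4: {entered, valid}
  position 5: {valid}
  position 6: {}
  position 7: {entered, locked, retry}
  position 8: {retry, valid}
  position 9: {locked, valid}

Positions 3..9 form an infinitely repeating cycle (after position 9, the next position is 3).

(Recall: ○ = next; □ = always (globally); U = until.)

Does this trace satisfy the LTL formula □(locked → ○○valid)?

locked → ○○valid holds at every position 0..9, and those are all positions ever visited, so □(locked → ○○valid) holds.
Positions where locked holds: 7, 9.
Check ○○valid at each: 7→ok, 9→ok.

Satisfied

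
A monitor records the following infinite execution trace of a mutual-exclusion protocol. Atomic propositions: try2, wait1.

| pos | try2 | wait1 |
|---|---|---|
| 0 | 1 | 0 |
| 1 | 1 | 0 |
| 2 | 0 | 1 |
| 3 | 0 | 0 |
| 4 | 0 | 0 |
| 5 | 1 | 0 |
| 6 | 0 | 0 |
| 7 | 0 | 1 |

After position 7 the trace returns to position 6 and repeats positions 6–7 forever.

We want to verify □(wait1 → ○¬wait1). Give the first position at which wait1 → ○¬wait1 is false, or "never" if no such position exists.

never

wait1 → ○¬wait1 holds at every position 0..7, and those are all the positions the trace ever visits, so the invariant □(wait1 → ○¬wait1) is never violated.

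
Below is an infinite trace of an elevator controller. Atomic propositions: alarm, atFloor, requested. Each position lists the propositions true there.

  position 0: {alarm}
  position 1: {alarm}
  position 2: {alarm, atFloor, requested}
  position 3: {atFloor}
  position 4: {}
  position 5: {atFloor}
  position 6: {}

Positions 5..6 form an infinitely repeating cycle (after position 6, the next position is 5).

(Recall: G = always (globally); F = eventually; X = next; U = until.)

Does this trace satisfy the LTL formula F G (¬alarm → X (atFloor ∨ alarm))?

Does not hold

G (¬alarm → X (atFloor ∨ alarm)) is false at every position 0..6, so it never becomes true and F G (¬alarm → X (atFloor ∨ alarm)) fails.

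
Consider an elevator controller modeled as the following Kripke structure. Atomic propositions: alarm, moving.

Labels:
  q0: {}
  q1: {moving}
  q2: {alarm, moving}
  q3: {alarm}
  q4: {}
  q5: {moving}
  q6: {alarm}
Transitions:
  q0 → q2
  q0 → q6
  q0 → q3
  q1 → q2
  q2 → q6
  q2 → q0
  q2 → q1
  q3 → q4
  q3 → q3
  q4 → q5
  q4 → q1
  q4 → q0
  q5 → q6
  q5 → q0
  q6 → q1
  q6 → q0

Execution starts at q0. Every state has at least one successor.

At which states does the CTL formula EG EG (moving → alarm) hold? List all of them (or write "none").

States satisfying EG (moving → alarm): {q0, q2, q3, q4, q6}.
States satisfying EG EG (moving → alarm): {q0, q2, q3, q4, q6}.

{q0, q2, q3, q4, q6}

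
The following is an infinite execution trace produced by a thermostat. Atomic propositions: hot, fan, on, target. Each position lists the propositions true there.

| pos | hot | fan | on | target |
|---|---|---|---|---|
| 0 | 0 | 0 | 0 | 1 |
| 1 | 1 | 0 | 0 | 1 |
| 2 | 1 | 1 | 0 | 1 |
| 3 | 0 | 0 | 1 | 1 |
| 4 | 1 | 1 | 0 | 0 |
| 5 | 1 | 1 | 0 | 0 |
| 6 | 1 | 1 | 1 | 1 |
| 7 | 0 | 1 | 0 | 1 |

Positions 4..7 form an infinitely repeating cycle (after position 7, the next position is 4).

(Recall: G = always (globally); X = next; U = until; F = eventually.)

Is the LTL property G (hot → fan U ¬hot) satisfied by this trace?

Does not hold

hot → fan U ¬hot must hold at every position from 0 onward. It fails at position 1, so G (hot → fan U ¬hot) is false.
Positions where hot holds: 1, 2, 4, 5, 6.
Check fan U ¬hot at each: 1→fails, 2→ok, 4→ok, 5→ok, 6→ok.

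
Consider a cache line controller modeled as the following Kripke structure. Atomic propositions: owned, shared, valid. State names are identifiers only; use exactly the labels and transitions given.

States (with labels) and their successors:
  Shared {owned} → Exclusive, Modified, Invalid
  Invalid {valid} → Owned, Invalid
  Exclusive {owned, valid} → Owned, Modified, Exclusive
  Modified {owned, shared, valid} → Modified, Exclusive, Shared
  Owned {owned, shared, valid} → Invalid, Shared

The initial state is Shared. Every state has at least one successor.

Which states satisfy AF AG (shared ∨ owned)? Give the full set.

States satisfying AG (shared ∨ owned): ∅.
States satisfying AF AG (shared ∨ owned): ∅.

none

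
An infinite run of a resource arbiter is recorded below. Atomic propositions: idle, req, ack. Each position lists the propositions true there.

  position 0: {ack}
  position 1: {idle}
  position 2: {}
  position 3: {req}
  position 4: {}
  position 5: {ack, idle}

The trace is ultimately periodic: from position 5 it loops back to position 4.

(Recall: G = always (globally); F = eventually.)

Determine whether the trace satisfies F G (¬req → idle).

G (¬req → idle) is false at every position 0..5, so it never becomes true and F G (¬req → idle) fails.

Violated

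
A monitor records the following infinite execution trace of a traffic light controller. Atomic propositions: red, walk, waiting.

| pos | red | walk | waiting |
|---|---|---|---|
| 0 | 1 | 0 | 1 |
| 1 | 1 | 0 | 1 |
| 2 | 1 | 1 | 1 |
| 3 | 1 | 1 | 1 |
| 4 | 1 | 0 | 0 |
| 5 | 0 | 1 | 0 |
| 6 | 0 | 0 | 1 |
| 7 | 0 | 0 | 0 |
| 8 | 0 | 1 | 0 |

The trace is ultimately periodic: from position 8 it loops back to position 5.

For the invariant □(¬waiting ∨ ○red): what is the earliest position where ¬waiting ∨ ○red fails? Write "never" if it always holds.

Check ¬waiting ∨ ○red at each position in order: 0 ✓, 1 ✓, 2 ✓, 3 ✓, 4 ✓, 5 ✓.
At position 6 the labels are {waiting} and the next position 7 has {}, so ¬waiting ∨ ○red is false there. This is the first violation.

6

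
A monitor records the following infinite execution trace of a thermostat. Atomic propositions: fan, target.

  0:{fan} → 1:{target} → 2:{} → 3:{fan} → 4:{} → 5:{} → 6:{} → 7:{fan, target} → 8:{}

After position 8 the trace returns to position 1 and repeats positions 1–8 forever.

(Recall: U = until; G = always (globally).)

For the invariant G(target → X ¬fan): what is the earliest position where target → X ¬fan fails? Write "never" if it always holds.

target → X ¬fan holds at every position 0..8, and those are all the positions the trace ever visits, so the invariant G(target → X ¬fan) is never violated.

never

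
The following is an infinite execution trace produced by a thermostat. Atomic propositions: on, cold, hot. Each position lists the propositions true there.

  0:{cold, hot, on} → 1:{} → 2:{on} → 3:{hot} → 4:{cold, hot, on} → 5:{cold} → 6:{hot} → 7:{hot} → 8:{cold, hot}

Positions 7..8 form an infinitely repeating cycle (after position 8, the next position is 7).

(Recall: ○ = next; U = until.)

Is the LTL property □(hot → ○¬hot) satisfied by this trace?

hot → ○¬hot must hold at every position from 0 onward. It fails at position 3, so □(hot → ○¬hot) is false.
Positions where hot holds: 0, 3, 4, 6, 7, 8.
Check ○¬hot at each: 0→ok, 3→fails, 4→ok, 6→fails, 7→fails, 8→fails.

Does not hold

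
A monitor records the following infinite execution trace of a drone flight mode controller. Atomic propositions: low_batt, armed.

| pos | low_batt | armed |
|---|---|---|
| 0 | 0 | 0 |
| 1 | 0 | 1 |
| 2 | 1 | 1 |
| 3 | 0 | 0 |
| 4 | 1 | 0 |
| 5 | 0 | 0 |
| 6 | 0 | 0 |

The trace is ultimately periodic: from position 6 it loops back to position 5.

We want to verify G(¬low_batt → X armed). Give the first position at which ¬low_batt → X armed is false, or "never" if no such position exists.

Check ¬low_batt → X armed at each position in order: 0 ✓, 1 ✓, 2 ✓.
At position 3 the labels are {} and the next position 4 has {low_batt}, so ¬low_batt → X armed is false there. This is the first violation.

3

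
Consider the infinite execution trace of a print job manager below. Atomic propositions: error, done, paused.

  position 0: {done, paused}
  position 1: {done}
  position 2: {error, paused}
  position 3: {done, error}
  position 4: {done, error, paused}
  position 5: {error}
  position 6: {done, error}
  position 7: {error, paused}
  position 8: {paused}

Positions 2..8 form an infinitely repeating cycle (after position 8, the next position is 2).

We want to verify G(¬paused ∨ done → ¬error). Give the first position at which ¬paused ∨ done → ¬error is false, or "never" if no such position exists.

3

Check ¬paused ∨ done → ¬error at each position in order: 0 ✓, 1 ✓, 2 ✓.
At position 3 the labels are {done, error}, so ¬paused ∨ done → ¬error is false there. This is the first violation.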